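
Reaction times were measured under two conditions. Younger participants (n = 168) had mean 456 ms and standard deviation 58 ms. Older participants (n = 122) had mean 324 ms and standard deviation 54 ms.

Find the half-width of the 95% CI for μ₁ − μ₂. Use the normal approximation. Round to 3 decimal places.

SE₁ = s₁/√n₁ = 58/√168 = 4.4748; SE₂ = 54/√122 = 4.8889.
Independent samples, unequal variances: SE_diff = √(SE₁² + SE₂²) = √(20.02383504 + 23.90134321) = 6.6276.
z* = 1.960, so margin of error = 1.960 × 6.6276 = 12.9901.

12.990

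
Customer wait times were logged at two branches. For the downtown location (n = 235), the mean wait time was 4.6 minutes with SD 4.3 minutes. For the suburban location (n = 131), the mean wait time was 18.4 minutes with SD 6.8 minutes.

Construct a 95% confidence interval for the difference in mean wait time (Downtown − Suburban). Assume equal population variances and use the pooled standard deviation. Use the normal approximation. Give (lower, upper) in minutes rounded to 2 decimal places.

(-14.94, -12.66)

s_p = √[((n₁−1)s₁² + (n₂−1)s₂²)/(n₁+n₂−2)] = √[(234·4.3² + 130·6.8²)/364] = 5.3292.
SE = 5.3292·√(1/235 + 1/131) = 0.5811.
With z* = 1.960, margin = 1.960 × 0.5811 = 1.1390.
x̄₁ − x̄₂ = 4.6 − 18.4 = -13.8000; interval -13.8000 ± 1.1390 = (-14.94, -12.66).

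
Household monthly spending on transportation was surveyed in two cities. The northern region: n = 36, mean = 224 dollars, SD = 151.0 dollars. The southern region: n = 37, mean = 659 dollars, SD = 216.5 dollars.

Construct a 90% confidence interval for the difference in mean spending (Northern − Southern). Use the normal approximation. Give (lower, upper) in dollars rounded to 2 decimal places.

Per-group SEs: s₁/√n₁ = 151.0/√36 = 25.1667, s₂/√n₂ = 216.5/√37 = 35.5924.
Unpooled SE of the difference: √(633.36278889 + 1266.81893776) = 43.5911.
Margin of error = z* · SE = 1.645 × 43.5911 = 71.7074.
x̄₁ − x̄₂ = 224 − 659 = -435.0000.
CI: -435.0000 ± 71.7074 = (-506.71, -363.29).

(-506.71, -363.29)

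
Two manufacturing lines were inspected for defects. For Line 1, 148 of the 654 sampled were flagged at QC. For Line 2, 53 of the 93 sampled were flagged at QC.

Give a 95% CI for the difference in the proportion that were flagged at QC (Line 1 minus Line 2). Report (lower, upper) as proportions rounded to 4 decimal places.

(-0.4492, -0.2380)

First, p̂₁ = 148/654 = 0.2263; p̂₂ = 53/93 = 0.5699.
The two standard errors are √(0.2263×0.7737/654) = 0.01636 and √(0.5699×0.4301/93) = 0.05134.
Because the samples are independent, SE_diff = √(0.01636² + 0.05134²) = 0.05388.
Using z* = 1.960 for 95%, ME = 1.960 × 0.05388 = 0.10560.
p̂₁ − p̂₂ = -0.3436; interval -0.3436 ± 0.10560 gives (-0.4492, -0.2380).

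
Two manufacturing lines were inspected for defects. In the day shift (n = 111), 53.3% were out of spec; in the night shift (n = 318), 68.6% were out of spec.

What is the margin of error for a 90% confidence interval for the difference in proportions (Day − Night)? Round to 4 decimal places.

The two standard errors are √(0.5330×0.4670/111) = 0.04735 and √(0.6860×0.3140/318) = 0.02603.
Because the samples are independent, SE_diff = √(0.04735² + 0.02603²) = 0.05403.
Using z* = 1.645 for 90%, ME = 1.645 × 0.05403 = 0.08888.

0.0889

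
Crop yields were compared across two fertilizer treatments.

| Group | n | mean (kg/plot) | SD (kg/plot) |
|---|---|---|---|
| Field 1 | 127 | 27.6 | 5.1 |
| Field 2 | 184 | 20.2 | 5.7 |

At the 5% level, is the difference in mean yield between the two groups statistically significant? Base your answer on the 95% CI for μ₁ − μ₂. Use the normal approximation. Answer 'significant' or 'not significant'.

Per-group SEs: s₁/√n₁ = 5.1/√127 = 0.4526, s₂/√n₂ = 5.7/√184 = 0.4202.
Unpooled SE of the difference: √(0.20484676 + 0.17656804) = 0.6176.
Margin of error = z* · SE = 1.960 × 0.6176 = 1.2105.
x̄₁ − x̄₂ = 27.6 − 20.2 = 7.4000.
CI: 7.4000 ± 1.2105 = (6.1895, 8.6105).
The interval (6.1895, 8.6105) does not contain 0, so the difference is significant.

significant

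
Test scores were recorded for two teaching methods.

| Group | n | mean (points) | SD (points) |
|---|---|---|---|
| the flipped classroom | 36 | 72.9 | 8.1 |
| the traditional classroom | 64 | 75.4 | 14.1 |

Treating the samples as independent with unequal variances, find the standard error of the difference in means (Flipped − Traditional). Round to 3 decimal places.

2.220

SE₁ = s₁/√n₁ = 8.1/√36 = 1.3500; SE₂ = 14.1/√64 = 1.7625.
Independent samples, unequal variances: SE_diff = √(SE₁² + SE₂²) = √(1.8225 + 3.10640625) = 2.2201.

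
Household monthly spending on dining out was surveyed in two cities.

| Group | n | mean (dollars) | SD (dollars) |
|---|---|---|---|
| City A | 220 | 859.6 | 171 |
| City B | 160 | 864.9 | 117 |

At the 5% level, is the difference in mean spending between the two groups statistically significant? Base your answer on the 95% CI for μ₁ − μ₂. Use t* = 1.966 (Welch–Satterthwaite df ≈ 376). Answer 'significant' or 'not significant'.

Standard errors of each mean: 171/√220 = 11.5288 and 117/√160 = 9.2497.
SE(x̄₁ − x̄₂) = √(11.5288² + 9.2497²) = 14.7807 for independent samples with unequal variances.
With t* = 1.966, the margin is 1.966 × 14.7807 = 29.0589.
x̄₁ − x̄₂ = 859.6 − 864.9 = -5.3000; the interval is -5.3000 ± 29.0589 = (-34.3589, 23.7589).
The interval (-34.3589, 23.7589) contains 0, so the difference is not significant.

not significant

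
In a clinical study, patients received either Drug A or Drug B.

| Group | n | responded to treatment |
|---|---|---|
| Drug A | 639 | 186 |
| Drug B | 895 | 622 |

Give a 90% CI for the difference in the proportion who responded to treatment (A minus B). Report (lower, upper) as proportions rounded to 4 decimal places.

p̂₁ = 186/639 = 0.2911 and p̂₂ = 622/895 = 0.6950.
SE₁ = √(p̂₁(1−p̂₁)/n₁) = √(0.2911·0.7089/639) = 0.01797; SE₂ = √(0.6950·0.3050/895) = 0.01539.
Independent samples: SE of the difference = √(SE₁² + SE₂²) = √(0.0003229209 + 0.0002368521) = 0.02366.
z* for 90% confidence is 1.645, so the margin of error is 1.645 × 0.02366 = 0.03892.
Point estimate p̂₁ − p̂₂ = 0.2911 − 0.6950 = -0.4039.
-0.4039 ± 0.03892 → (-0.4428, -0.3650).

(-0.4428, -0.3650)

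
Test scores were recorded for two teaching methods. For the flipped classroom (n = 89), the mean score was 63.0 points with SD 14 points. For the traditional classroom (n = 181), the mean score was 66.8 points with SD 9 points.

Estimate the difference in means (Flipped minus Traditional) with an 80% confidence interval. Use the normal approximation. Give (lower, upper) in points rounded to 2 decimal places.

SE₁ = s₁/√n₁ = 14/√89 = 1.4840; SE₂ = 9/√181 = 0.6690.
Independent samples, unequal variances: SE_diff = √(SE₁² + SE₂²) = √(2.202256 + 0.447561) = 1.6278.
z* = 1.282, so margin of error = 1.282 × 1.6278 = 2.0868.
Difference in means = 63.0 − 66.8 = -3.8000.
-3.8000 ± 2.0868 → (-5.89, -1.71).

(-5.89, -1.71)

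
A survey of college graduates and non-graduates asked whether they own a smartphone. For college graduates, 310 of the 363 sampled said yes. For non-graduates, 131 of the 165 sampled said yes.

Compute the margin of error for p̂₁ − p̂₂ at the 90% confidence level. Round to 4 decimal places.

Sample proportions: 310/363 = 0.8540, 131/165 = 0.7939.
Each SE is √(p̂(1−p̂)/n): √(0.8540·0.1460/363) = 0.01853 and √(0.7939·0.2061/165) = 0.03149.
SE(p̂₁ − p̂₂) = √(SE₁² + SE₂²) = √(0.0003433609 + 0.0009916201) = 0.03654, since the two samples are independent.
At 90% confidence z* = 1.645; margin = 1.645 × 0.03654 = 0.06011.

0.0601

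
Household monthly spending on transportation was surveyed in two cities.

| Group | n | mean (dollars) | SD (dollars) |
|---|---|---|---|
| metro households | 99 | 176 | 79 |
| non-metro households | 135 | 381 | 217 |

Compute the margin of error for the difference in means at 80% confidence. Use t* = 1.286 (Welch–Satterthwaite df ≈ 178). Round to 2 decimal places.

Per-group SEs: s₁/√n₁ = 79/√99 = 7.9398, s₂/√n₂ = 217/√135 = 18.6764.
Unpooled SE of the difference: √(63.04042404 + 348.80791696) = 20.2940.
Margin of error = t* · SE = 1.286 × 20.2940 = 26.0981.

26.10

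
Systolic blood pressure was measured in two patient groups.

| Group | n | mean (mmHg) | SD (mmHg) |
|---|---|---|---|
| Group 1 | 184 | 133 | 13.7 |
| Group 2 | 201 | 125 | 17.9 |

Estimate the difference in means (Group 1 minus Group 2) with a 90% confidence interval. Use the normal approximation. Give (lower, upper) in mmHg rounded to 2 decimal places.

(5.34, 10.66)

SE₁ = s₁/√n₁ = 13.7/√184 = 1.0100; SE₂ = 17.9/√201 = 1.2626.
Independent samples, unequal variances: SE_diff = √(SE₁² + SE₂²) = √(1.0201 + 1.59415876) = 1.6169.
z* = 1.645, so margin of error = 1.645 × 1.6169 = 2.6598.
Difference in means = 133 − 125 = 8.0000.
8.0000 ± 2.6598 → (5.34, 10.66).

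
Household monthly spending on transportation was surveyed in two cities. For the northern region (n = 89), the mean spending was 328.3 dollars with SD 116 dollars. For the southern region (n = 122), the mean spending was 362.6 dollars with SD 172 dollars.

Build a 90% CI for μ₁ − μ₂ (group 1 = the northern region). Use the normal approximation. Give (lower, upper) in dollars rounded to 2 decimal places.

Standard errors of each mean: 116/√89 = 12.2960 and 172/√122 = 15.5721.
SE(x̄₁ − x̄₂) = √(12.2960² + 15.5721²) = 19.8414 for independent samples with unequal variances.
With z* = 1.645, the margin is 1.645 × 19.8414 = 32.6391.
x̄₁ − x̄₂ = 328.3 − 362.6 = -34.3000; the interval is -34.3000 ± 32.6391 = (-66.94, -1.66).

(-66.94, -1.66)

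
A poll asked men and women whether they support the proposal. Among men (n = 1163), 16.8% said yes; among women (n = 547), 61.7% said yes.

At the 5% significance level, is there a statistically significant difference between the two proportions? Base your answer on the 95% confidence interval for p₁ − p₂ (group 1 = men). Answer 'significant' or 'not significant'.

The two standard errors are √(0.1680×0.8320/1163) = 0.01096 and √(0.6170×0.3830/547) = 0.02078.
Because the samples are independent, SE_diff = √(0.01096² + 0.02078²) = 0.02349.
Using z* = 1.960 for 95%, ME = 1.960 × 0.02349 = 0.04604.
p̂₁ − p̂₂ = -0.4490; interval -0.4490 ± 0.04604 gives (-0.49504, -0.40296).
The interval (-0.49504, -0.40296) does not contain 0, so the difference is significant.

significant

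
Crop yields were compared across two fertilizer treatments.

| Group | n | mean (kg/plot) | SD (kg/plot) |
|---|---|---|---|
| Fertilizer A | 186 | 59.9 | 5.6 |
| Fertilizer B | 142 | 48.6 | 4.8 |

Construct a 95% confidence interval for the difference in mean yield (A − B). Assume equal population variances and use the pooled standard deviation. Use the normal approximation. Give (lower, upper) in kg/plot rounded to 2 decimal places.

Pooled variance s_p² = [185·5.6² + 141·4.8²] / (186+142−2) = 27.7615, so s_p = 5.2689.
SE_diff = s_p·√(1/n₁ + 1/n₂) = 5.2689·√(1/186 + 1/142) = 0.5872.
z* = 1.960; margin = 1.960 × 0.5872 = 1.1509.
Difference = 59.9 − 48.6 = 11.3000.
11.3000 ± 1.1509 → (10.15, 12.45).

(10.15, 12.45)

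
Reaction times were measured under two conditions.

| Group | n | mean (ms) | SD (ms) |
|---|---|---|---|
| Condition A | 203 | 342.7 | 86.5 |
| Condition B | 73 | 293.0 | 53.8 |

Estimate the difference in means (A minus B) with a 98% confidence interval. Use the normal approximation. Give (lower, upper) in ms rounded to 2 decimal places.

(29.35, 70.05)

SE₁ = s₁/√n₁ = 86.5/√203 = 6.0711; SE₂ = 53.8/√73 = 6.2968.
Independent samples, unequal variances: SE_diff = √(SE₁² + SE₂²) = √(36.85825521 + 39.64969024) = 8.7469.
z* = 2.326, so margin of error = 2.326 × 8.7469 = 20.3453.
Difference in means = 342.7 − 293.0 = 49.7000.
49.7000 ± 20.3453 → (29.35, 70.05).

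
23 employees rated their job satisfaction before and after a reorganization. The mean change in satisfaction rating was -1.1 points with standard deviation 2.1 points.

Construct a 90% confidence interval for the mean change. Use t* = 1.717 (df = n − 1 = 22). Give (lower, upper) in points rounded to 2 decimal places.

Paired design: SE = s_d/√n = 2.1/√23 = 0.4379.
t* = 1.717; margin of error = 1.717 × 0.4379 = 0.7519.
-1.1 ± 0.7519 → (-1.85, -0.35).

(-1.85, -0.35)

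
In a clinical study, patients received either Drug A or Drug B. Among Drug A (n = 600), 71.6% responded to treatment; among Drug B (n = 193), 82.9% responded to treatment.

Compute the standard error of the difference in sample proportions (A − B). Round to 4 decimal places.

0.0328

Each SE is √(p̂(1−p̂)/n): √(0.7160·0.2840/600) = 0.01841 and √(0.8290·0.1710/193) = 0.02710.
SE(p̂₁ − p̂₂) = √(SE₁² + SE₂²) = √(0.0003389281 + 0.00073441) = 0.03276, since the two samples are independent.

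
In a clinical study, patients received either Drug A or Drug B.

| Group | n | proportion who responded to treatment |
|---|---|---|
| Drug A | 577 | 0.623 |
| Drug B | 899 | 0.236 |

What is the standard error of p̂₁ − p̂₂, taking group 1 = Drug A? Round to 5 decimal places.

The two standard errors are √(0.6230×0.3770/577) = 0.02018 and √(0.2360×0.7640/899) = 0.01416.
Because the samples are independent, SE_diff = √(0.02018² + 0.01416²) = 0.02465.

0.02465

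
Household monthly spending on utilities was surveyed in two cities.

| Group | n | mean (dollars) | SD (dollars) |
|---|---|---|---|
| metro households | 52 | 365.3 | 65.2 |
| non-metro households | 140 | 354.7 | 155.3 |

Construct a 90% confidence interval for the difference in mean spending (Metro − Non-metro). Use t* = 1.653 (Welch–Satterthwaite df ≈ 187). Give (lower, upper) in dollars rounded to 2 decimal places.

Standard errors of each mean: 65.2/√52 = 9.0416 and 155.3/√140 = 13.1252.
SE(x̄₁ − x̄₂) = √(9.0416² + 13.1252²) = 15.9380 for independent samples with unequal variances.
With t* = 1.653, the margin is 1.653 × 15.9380 = 26.3455.
x̄₁ − x̄₂ = 365.3 − 354.7 = 10.6000; the interval is 10.6000 ± 26.3455 = (-15.75, 36.95).

(-15.75, 36.95)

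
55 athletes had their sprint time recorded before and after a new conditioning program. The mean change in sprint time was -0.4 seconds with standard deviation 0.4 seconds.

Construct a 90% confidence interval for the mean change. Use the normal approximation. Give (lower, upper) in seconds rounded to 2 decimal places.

(-0.49, -0.31)

Paired design: SE = s_d/√n = 0.4/√55 = 0.0539.
z* = 1.645; margin of error = 1.645 × 0.0539 = 0.0887.
-0.4 ± 0.0887 → (-0.49, -0.31).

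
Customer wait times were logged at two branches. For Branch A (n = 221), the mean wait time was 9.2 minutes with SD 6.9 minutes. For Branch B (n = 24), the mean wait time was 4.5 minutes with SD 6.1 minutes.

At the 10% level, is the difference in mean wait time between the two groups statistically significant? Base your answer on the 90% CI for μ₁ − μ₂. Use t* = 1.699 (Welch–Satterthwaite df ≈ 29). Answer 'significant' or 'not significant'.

SE₁ = s₁/√n₁ = 6.9/√221 = 0.4641; SE₂ = 6.1/√24 = 1.2452.
Independent samples, unequal variances: SE_diff = √(SE₁² + SE₂²) = √(0.21538881 + 1.55052304) = 1.3289.
t* = 1.699, so margin of error = 1.699 × 1.3289 = 2.2578.
Difference in means = 9.2 − 4.5 = 4.7000.
4.7000 ± 2.2578 → (2.4422, 6.9578).
The interval (2.4422, 6.9578) does not contain 0, so the difference is significant.

significant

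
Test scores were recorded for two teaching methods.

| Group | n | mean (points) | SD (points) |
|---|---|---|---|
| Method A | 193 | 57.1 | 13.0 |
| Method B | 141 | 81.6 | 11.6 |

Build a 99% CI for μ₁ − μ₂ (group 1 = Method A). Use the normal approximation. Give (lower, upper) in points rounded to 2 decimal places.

(-27.98, -21.02)

Per-group SEs: s₁/√n₁ = 13.0/√193 = 0.9358, s₂/√n₂ = 11.6/√141 = 0.9769.
Unpooled SE of the difference: √(0.87572164 + 0.95433361) = 1.3528.
Margin of error = z* · SE = 2.576 × 1.3528 = 3.4848.
x̄₁ − x̄₂ = 57.1 − 81.6 = -24.5000.
CI: -24.5000 ± 3.4848 = (-27.98, -21.02).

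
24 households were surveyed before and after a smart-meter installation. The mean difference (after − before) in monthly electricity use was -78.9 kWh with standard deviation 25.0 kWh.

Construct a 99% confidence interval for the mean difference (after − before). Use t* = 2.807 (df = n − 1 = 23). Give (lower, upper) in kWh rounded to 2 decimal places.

(-93.22, -64.58)

Paired design: SE = s_d/√n = 25.0/√24 = 5.1031.
t* = 2.807; margin of error = 2.807 × 5.1031 = 14.3244.
-78.9 ± 14.3244 → (-93.22, -64.58).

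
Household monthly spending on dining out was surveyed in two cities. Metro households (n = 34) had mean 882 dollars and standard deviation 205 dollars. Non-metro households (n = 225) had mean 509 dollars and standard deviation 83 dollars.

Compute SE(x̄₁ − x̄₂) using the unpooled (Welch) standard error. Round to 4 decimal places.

Standard errors of each mean: 205/√34 = 35.1572 and 83/√225 = 5.5333.
SE(x̄₁ − x̄₂) = √(35.1572² + 5.5333²) = 35.5900 for independent samples with unequal variances.

35.5900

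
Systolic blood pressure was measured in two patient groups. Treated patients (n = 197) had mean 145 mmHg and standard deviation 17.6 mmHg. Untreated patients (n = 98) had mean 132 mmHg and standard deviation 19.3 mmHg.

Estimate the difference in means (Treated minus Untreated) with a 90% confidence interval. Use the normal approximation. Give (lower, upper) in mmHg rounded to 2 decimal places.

Per-group SEs: s₁/√n₁ = 17.6/√197 = 1.2539, s₂/√n₂ = 19.3/√98 = 1.9496.
Unpooled SE of the difference: √(1.57226521 + 3.80094016) = 2.3180.
Margin of error = z* · SE = 1.645 × 2.3180 = 3.8131.
x̄₁ − x̄₂ = 145 − 132 = 13.0000.
CI: 13.0000 ± 3.8131 = (9.19, 16.81).

(9.19, 16.81)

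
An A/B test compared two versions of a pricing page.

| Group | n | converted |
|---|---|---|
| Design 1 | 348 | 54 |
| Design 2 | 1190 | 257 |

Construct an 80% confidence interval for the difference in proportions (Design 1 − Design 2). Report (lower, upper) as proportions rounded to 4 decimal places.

First, p̂₁ = 54/348 = 0.1552; p̂₂ = 257/1190 = 0.2160.
The two standard errors are √(0.1552×0.8448/348) = 0.01941 and √(0.2160×0.7840/1190) = 0.01193.
Because the samples are independent, SE_diff = √(0.01941² + 0.01193²) = 0.02278.
Using z* = 1.282 for 80%, ME = 1.282 × 0.02278 = 0.02920.
p̂₁ − p̂₂ = -0.0608; interval -0.0608 ± 0.02920 gives (-0.0900, -0.0316).

(-0.0900, -0.0316)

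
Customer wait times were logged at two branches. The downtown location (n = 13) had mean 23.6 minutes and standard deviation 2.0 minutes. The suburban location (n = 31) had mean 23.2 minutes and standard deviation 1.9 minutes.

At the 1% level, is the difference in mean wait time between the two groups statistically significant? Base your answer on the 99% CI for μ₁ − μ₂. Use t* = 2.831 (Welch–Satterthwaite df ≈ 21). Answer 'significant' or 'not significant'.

SE₁ = s₁/√n₁ = 2.0/√13 = 0.5547; SE₂ = 1.9/√31 = 0.3413.
Independent samples, unequal variances: SE_diff = √(SE₁² + SE₂²) = √(0.30769209 + 0.11648569) = 0.6513.
t* = 2.831, so margin of error = 2.831 × 0.6513 = 1.8438.
Difference in means = 23.6 − 23.2 = 0.4000.
0.4000 ± 1.8438 → (-1.4438, 2.2438).
The interval (-1.4438, 2.2438) contains 0, so the difference is not significant.

not significant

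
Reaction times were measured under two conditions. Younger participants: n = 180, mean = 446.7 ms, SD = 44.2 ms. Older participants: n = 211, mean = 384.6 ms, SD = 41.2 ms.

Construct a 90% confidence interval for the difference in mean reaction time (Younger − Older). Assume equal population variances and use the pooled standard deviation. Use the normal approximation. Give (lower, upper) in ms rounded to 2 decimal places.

Pooled variance s_p² = [179·44.2² + 210·41.2²] / (180+211−2) = 1815.3315, so s_p = 42.6067.
SE_diff = s_p·√(1/n₁ + 1/n₂) = 42.6067·√(1/180 + 1/211) = 4.3230.
z* = 1.645; margin = 1.645 × 4.3230 = 7.1113.
Difference = 446.7 − 384.6 = 62.1000.
62.1000 ± 7.1113 → (54.99, 69.21).

(54.99, 69.21)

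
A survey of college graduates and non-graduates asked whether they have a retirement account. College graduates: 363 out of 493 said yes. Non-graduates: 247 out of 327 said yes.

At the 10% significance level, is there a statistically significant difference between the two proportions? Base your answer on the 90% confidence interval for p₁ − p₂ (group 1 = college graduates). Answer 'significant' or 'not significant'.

not significant

First, p̂₁ = 363/493 = 0.7363; p̂₂ = 247/327 = 0.7554.
The two standard errors are √(0.7363×0.2637/493) = 0.01985 and √(0.7554×0.2446/327) = 0.02377.
Because the samples are independent, SE_diff = √(0.01985² + 0.02377²) = 0.03097.
Using z* = 1.645 for 90%, ME = 1.645 × 0.03097 = 0.05095.
p̂₁ − p̂₂ = -0.0191; interval -0.0191 ± 0.05095 gives (-0.07005, 0.03185).
The interval (-0.07005, 0.03185) contains 0, so the difference is not significant.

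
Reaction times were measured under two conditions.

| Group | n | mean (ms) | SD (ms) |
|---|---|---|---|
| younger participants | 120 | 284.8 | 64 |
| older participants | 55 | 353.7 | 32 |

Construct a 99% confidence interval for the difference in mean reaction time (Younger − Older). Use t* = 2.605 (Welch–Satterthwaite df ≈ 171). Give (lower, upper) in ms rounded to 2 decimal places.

Standard errors of each mean: 64/√120 = 5.8424 and 32/√55 = 4.3149.
SE(x̄₁ − x̄₂) = √(5.8424² + 4.3149²) = 7.2631 for independent samples with unequal variances.
With t* = 2.605, the margin is 2.605 × 7.2631 = 18.9204.
x̄₁ − x̄₂ = 284.8 − 353.7 = -68.9000; the interval is -68.9000 ± 18.9204 = (-87.82, -49.98).

(-87.82, -49.98)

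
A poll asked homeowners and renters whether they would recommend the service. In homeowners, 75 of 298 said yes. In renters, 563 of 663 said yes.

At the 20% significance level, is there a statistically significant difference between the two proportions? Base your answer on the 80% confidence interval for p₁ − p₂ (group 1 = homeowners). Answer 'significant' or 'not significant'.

First, p̂₁ = 75/298 = 0.2517; p̂₂ = 563/663 = 0.8492.
The two standard errors are √(0.2517×0.7483/298) = 0.02514 and √(0.8492×0.1508/663) = 0.01390.
Because the samples are independent, SE_diff = √(0.02514² + 0.01390²) = 0.02873.
Using z* = 1.282 for 80%, ME = 1.282 × 0.02873 = 0.03683.
p̂₁ − p̂₂ = -0.5975; interval -0.5975 ± 0.03683 gives (-0.63433, -0.56067).
The interval (-0.63433, -0.56067) does not contain 0, so the difference is significant.

significant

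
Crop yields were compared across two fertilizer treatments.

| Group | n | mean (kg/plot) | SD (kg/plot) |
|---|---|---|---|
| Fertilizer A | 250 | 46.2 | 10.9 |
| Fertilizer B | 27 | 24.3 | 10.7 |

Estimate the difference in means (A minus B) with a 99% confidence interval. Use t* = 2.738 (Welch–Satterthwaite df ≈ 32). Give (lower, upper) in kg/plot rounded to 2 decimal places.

(15.95, 27.85)

SE₁ = s₁/√n₁ = 10.9/√250 = 0.6894; SE₂ = 10.7/√27 = 2.0592.
Independent samples, unequal variances: SE_diff = √(SE₁² + SE₂²) = √(0.47527236 + 4.24030464) = 2.1715.
t* = 2.738, so margin of error = 2.738 × 2.1715 = 5.9456.
Difference in means = 46.2 − 24.3 = 21.9000.
21.9000 ± 5.9456 → (15.95, 27.85).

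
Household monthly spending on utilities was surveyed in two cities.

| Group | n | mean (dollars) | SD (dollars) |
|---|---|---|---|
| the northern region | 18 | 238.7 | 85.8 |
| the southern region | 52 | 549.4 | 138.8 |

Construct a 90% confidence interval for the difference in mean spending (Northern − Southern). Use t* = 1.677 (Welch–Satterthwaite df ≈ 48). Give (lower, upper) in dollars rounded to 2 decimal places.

Per-group SEs: s₁/√n₁ = 85.8/√18 = 20.2233, s₂/√n₂ = 138.8/√52 = 19.2481.
Unpooled SE of the difference: √(408.98186289 + 370.48935361) = 27.9190.
Margin of error = t* · SE = 1.677 × 27.9190 = 46.8202.
x̄₁ − x̄₂ = 238.7 − 549.4 = -310.7000.
CI: -310.7000 ± 46.8202 = (-357.52, -263.88).

(-357.52, -263.88)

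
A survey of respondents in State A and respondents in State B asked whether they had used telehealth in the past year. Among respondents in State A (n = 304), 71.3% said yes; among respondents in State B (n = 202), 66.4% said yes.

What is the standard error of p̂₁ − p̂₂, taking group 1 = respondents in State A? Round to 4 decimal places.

0.0422

Each SE is √(p̂(1−p̂)/n): √(0.7130·0.2870/304) = 0.02594 and √(0.6640·0.3360/202) = 0.03323.
SE(p̂₁ − p̂₂) = √(SE₁² + SE₂²) = √(0.0006728836 + 0.0011042329) = 0.04216, since the two samples are independent.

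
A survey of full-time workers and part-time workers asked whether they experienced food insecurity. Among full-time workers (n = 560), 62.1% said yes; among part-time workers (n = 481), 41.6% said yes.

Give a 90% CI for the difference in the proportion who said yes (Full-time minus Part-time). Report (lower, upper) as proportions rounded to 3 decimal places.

SE₁ = √(p̂₁(1−p̂₁)/n₁) = √(0.6210·0.3790/560) = 0.02050; SE₂ = √(0.4160·0.5840/481) = 0.02247.
Independent samples: SE of the difference = √(SE₁² + SE₂²) = √(0.00042025 + 0.0005049009) = 0.03042.
z* for 90% confidence is 1.645, so the margin of error is 1.645 × 0.03042 = 0.05004.
Point estimate p̂₁ − p̂₂ = 0.6210 − 0.4160 = 0.2050.
0.2050 ± 0.05004 → (0.155, 0.255).

(0.155, 0.255)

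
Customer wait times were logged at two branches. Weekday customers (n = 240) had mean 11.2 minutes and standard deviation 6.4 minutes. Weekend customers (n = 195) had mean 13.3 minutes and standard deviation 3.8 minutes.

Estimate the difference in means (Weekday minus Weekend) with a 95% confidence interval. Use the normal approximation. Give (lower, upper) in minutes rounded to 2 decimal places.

(-3.07, -1.13)

Standard errors of each mean: 6.4/√240 = 0.4131 and 3.8/√195 = 0.2721.
SE(x̄₁ − x̄₂) = √(0.4131² + 0.2721²) = 0.4947 for independent samples with unequal variances.
With z* = 1.960, the margin is 1.960 × 0.4947 = 0.9696.
x̄₁ − x̄₂ = 11.2 − 13.3 = -2.1000; the interval is -2.1000 ± 0.9696 = (-3.07, -1.13).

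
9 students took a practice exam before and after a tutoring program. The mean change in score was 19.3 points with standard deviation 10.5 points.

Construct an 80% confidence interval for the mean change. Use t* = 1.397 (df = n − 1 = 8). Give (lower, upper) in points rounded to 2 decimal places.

Paired design: SE = s_d/√n = 10.5/√9 = 3.5000.
t* = 1.397; margin of error = 1.397 × 3.5000 = 4.8895.
19.3 ± 4.8895 → (14.41, 24.19).

(14.41, 24.19)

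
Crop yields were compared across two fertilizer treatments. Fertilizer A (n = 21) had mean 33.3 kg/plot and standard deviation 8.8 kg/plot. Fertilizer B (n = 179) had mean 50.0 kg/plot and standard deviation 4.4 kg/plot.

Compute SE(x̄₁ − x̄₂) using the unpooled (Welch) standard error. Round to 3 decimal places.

1.948

Per-group SEs: s₁/√n₁ = 8.8/√21 = 1.9203, s₂/√n₂ = 4.4/√179 = 0.3289.
Unpooled SE of the difference: √(3.68755209 + 0.10817521) = 1.9483.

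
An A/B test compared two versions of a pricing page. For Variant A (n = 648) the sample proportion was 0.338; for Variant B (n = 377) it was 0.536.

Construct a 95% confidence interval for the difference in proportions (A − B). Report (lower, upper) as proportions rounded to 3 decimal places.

(-0.260, -0.136)

The two standard errors are √(0.3380×0.6620/648) = 0.01858 and √(0.5360×0.4640/377) = 0.02568.
Because the samples are independent, SE_diff = √(0.01858² + 0.02568²) = 0.03170.
Using z* = 1.960 for 95%, ME = 1.960 × 0.03170 = 0.06213.
p̂₁ − p̂₂ = -0.1980; interval -0.1980 ± 0.06213 gives (-0.260, -0.136).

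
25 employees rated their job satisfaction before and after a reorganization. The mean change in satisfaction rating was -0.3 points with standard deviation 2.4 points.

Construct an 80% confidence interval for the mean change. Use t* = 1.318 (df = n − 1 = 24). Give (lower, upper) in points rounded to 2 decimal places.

Paired design: SE = s_d/√n = 2.4/√25 = 0.4800.
t* = 1.318; margin of error = 1.318 × 0.4800 = 0.6326.
-0.3 ± 0.6326 → (-0.93, 0.33).

(-0.93, 0.33)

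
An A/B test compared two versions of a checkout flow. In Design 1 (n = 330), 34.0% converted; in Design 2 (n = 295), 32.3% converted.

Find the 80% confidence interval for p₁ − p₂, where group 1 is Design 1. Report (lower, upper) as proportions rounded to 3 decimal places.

(-0.031, 0.065)

Each SE is √(p̂(1−p̂)/n): √(0.3400·0.6600/330) = 0.02608 and √(0.3230·0.6770/295) = 0.02723.
SE(p̂₁ − p̂₂) = √(SE₁² + SE₂²) = √(0.0006801664 + 0.0007414729) = 0.03770, since the two samples are independent.
At 80% confidence z* = 1.282; margin = 1.282 × 0.03770 = 0.04833.
The difference is 0.3400 − 0.3230 = 0.0170, so the interval is 0.0170 ± 0.04833 = (-0.031, 0.065).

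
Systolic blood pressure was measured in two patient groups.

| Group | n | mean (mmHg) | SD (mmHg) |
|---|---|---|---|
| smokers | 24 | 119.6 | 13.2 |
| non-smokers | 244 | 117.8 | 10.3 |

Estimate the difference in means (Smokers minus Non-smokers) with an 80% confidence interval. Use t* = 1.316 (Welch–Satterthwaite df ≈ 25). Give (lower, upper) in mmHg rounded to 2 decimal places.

(-1.85, 5.45)

Standard errors of each mean: 13.2/√24 = 2.6944 and 10.3/√244 = 0.6594.
SE(x̄₁ − x̄₂) = √(2.6944² + 0.6594²) = 2.7739 for independent samples with unequal variances.
With t* = 1.316, the margin is 1.316 × 2.7739 = 3.6505.
x̄₁ − x̄₂ = 119.6 − 117.8 = 1.8000; the interval is 1.8000 ± 3.6505 = (-1.85, 5.45).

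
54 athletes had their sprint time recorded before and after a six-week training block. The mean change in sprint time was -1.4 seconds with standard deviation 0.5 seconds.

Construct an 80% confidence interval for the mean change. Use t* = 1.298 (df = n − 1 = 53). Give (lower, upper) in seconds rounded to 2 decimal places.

This is a matched-pairs design, so SE = s_d/√n = 0.5/√54 = 0.0680.
Margin = 1.298 × 0.0680 = 0.0883; the interval is -1.4 ± 0.0883 = (-1.49, -1.31).

(-1.49, -1.31)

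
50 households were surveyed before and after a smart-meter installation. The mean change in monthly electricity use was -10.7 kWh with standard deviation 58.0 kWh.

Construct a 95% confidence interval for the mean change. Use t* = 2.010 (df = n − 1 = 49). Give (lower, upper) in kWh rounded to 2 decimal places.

(-27.19, 5.79)

This is a matched-pairs design, so SE = s_d/√n = 58.0/√50 = 8.2024.
Margin = 2.010 × 8.2024 = 16.4868; the interval is -10.7 ± 16.4868 = (-27.19, 5.79).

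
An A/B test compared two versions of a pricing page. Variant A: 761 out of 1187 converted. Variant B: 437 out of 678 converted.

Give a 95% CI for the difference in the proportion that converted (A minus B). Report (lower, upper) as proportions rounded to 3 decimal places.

p̂₁ = 761/1187 = 0.6411 and p̂₂ = 437/678 = 0.6445.
SE₁ = √(p̂₁(1−p̂₁)/n₁) = √(0.6411·0.3589/1187) = 0.01392; SE₂ = √(0.6445·0.3555/678) = 0.01838.
Independent samples: SE of the difference = √(SE₁² + SE₂²) = √(0.0001937664 + 0.0003378244) = 0.02306.
z* for 95% confidence is 1.960, so the margin of error is 1.960 × 0.02306 = 0.04520.
Point estimate p̂₁ − p̂₂ = 0.6411 − 0.6445 = -0.0034.
-0.0034 ± 0.04520 → (-0.049, 0.042).

(-0.049, 0.042)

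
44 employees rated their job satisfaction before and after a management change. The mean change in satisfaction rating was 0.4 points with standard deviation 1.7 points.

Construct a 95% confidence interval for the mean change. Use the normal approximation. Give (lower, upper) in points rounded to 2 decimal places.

(-0.10, 0.90)

This is a matched-pairs design, so SE = s_d/√n = 1.7/√44 = 0.2563.
Margin = 1.960 × 0.2563 = 0.5023; the interval is 0.4 ± 0.5023 = (-0.10, 0.90).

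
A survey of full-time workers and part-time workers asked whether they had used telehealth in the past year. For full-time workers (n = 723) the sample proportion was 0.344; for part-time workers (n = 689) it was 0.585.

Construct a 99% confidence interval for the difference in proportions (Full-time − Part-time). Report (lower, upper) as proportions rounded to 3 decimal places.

SE₁ = √(p̂₁(1−p̂₁)/n₁) = √(0.3440·0.6560/723) = 0.01767; SE₂ = √(0.5850·0.4150/689) = 0.01877.
Independent samples: SE of the difference = √(SE₁² + SE₂²) = √(0.0003122289 + 0.0003523129) = 0.02578.
z* for 99% confidence is 2.576, so the margin of error is 2.576 × 0.02578 = 0.06641.
Point estimate p̂₁ − p̂₂ = 0.3440 − 0.5850 = -0.2410.
-0.2410 ± 0.06641 → (-0.307, -0.175).

(-0.307, -0.175)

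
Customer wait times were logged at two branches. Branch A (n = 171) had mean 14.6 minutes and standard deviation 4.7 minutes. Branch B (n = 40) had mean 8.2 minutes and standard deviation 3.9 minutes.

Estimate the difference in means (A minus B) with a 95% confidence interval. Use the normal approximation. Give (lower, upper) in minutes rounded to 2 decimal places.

(5.00, 7.80)

Standard errors of each mean: 4.7/√171 = 0.3594 and 3.9/√40 = 0.6166.
SE(x̄₁ − x̄₂) = √(0.3594² + 0.6166²) = 0.7137 for independent samples with unequal variances.
With z* = 1.960, the margin is 1.960 × 0.7137 = 1.3989.
x̄₁ − x̄₂ = 14.6 − 8.2 = 6.4000; the interval is 6.4000 ± 1.3989 = (5.00, 7.80).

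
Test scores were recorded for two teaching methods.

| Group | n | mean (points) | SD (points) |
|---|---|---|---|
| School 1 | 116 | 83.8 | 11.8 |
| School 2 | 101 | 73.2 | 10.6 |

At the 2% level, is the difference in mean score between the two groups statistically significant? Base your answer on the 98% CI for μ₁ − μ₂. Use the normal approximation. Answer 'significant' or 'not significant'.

significant

SE₁ = s₁/√n₁ = 11.8/√116 = 1.0956; SE₂ = 10.6/√101 = 1.0547.
Independent samples, unequal variances: SE_diff = √(SE₁² + SE₂²) = √(1.20033936 + 1.11239209) = 1.5208.
z* = 2.326, so margin of error = 2.326 × 1.5208 = 3.5374.
Difference in means = 83.8 − 73.2 = 10.6000.
10.6000 ± 3.5374 → (7.0626, 14.1374).
The interval (7.0626, 14.1374) does not contain 0, so the difference is significant.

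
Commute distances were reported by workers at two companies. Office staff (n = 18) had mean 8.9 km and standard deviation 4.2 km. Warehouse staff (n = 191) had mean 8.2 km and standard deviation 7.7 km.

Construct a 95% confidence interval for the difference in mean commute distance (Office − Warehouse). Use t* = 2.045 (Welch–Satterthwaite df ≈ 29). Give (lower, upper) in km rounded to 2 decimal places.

Standard errors of each mean: 4.2/√18 = 0.9899 and 7.7/√191 = 0.5572.
SE(x̄₁ − x̄₂) = √(0.9899² + 0.5572²) = 1.1359 for independent samples with unequal variances.
With t* = 2.045, the margin is 2.045 × 1.1359 = 2.3229.
x̄₁ − x̄₂ = 8.9 − 8.2 = 0.7000; the interval is 0.7000 ± 2.3229 = (-1.62, 3.02).

(-1.62, 3.02)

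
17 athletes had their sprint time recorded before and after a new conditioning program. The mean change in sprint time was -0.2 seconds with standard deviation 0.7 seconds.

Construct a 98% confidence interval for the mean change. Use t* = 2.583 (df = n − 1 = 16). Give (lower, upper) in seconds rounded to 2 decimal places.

(-0.64, 0.24)

This is a matched-pairs design, so SE = s_d/√n = 0.7/√17 = 0.1698.
Margin = 2.583 × 0.1698 = 0.4386; the interval is -0.2 ± 0.4386 = (-0.64, 0.24).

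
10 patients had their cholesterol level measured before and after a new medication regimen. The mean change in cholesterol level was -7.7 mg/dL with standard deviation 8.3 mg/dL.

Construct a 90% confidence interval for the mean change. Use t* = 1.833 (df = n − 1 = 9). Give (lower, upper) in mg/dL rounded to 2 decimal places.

This is a matched-pairs design, so SE = s_d/√n = 8.3/√10 = 2.6247.
Margin = 1.833 × 2.6247 = 4.8111; the interval is -7.7 ± 4.8111 = (-12.51, -2.89).

(-12.51, -2.89)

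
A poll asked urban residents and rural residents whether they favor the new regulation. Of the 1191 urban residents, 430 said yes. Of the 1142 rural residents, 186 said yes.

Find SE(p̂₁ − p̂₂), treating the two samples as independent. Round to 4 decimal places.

0.0177

p̂₁ = 430/1191 = 0.3610 and p̂₂ = 186/1142 = 0.1629.
SE₁ = √(p̂₁(1−p̂₁)/n₁) = √(0.3610·0.6390/1191) = 0.01392; SE₂ = √(0.1629·0.8371/1142) = 0.01093.
Independent samples: SE of the difference = √(SE₁² + SE₂²) = √(0.0001937664 + 0.0001194649) = 0.01770.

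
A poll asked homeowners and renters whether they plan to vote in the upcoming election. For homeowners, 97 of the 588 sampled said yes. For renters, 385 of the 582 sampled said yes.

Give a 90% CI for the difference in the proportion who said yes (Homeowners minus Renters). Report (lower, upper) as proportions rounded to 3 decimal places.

(-0.537, -0.456)

Sample proportions: 97/588 = 0.1650, 385/582 = 0.6615.
Each SE is √(p̂(1−p̂)/n): √(0.1650·0.8350/588) = 0.01531 and √(0.6615·0.3385/582) = 0.01961.
SE(p̂₁ − p̂₂) = √(SE₁² + SE₂²) = √(0.0002343961 + 0.0003845521) = 0.02488, since the two samples are independent.
At 90% confidence z* = 1.645; margin = 1.645 × 0.02488 = 0.04093.
The difference is 0.1650 − 0.6615 = -0.4965, so the interval is -0.4965 ± 0.04093 = (-0.537, -0.456).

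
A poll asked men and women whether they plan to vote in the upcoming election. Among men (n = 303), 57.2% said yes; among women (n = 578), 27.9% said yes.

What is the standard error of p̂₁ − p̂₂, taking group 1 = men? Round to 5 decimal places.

0.03400

The two standard errors are √(0.5720×0.4280/303) = 0.02842 and √(0.2790×0.7210/578) = 0.01866.
Because the samples are independent, SE_diff = √(0.02842² + 0.01866²) = 0.03400.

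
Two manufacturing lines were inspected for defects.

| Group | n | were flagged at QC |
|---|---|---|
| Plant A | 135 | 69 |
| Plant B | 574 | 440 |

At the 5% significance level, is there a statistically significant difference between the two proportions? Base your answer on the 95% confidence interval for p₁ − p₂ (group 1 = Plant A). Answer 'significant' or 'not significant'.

p̂₁ = 69/135 = 0.5111 and p̂₂ = 440/574 = 0.7666.
SE₁ = √(p̂₁(1−p̂₁)/n₁) = √(0.5111·0.4889/135) = 0.04302; SE₂ = √(0.7666·0.2334/574) = 0.01766.
Independent samples: SE of the difference = √(SE₁² + SE₂²) = √(0.0018507204 + 0.0003118756) = 0.04650.
z* for 95% confidence is 1.960, so the margin of error is 1.960 × 0.04650 = 0.09114.
Point estimate p̂₁ − p̂₂ = 0.5111 − 0.7666 = -0.2555.
-0.2555 ± 0.09114 → (-0.34664, -0.16436).
The interval (-0.34664, -0.16436) does not contain 0, so the difference is significant.

significant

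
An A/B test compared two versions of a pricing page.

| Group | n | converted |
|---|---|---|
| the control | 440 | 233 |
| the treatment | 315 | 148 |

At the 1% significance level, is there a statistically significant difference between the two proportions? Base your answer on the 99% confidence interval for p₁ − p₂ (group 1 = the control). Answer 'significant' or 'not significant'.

First, p̂₁ = 233/440 = 0.5295; p̂₂ = 148/315 = 0.4698.
The two standard errors are √(0.5295×0.4705/440) = 0.02380 and √(0.4698×0.5302/315) = 0.02812.
Because the samples are independent, SE_diff = √(0.02380² + 0.02812²) = 0.03684.
Using z* = 2.576 for 99%, ME = 2.576 × 0.03684 = 0.09490.
p̂₁ − p̂₂ = 0.0597; interval 0.0597 ± 0.09490 gives (-0.03520, 0.15460).
The interval (-0.03520, 0.15460) contains 0, so the difference is not significant.

not significant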